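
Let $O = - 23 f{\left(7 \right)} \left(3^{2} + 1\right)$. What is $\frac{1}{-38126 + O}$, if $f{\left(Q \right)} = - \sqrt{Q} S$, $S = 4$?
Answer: $- \frac{19063}{723833538} - \frac{230 \sqrt{7}}{361916769} \approx -2.8018 \cdot 10^{-5}$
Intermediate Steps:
$f{\left(Q \right)} = - 4 \sqrt{Q}$ ($f{\left(Q \right)} = - \sqrt{Q} 4 = - 4 \sqrt{Q}$)
$O = 920 \sqrt{7}$ ($O = - 23 \left(- 4 \sqrt{7}\right) \left(3^{2} + 1\right) = 92 \sqrt{7} \left(9 + 1\right) = 92 \sqrt{7} \cdot 10 = 920 \sqrt{7} \approx 2434.1$)
$\frac{1}{-38126 + O} = \frac{1}{-38126 + 920 \sqrt{7}}$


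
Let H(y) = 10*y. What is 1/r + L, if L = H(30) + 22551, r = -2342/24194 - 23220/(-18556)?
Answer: 1480591054399/64790816 ≈ 22852.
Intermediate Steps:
r = 64790816/56117983 (r = -2342*1/24194 - 23220*(-1/18556) = -1171/12097 + 5805/4639 = 64790816/56117983 ≈ 1.1545)
L = 22851 (L = 10*30 + 22551 = 300 + 22551 = 22851)
1/r + L = 1/(64790816/56117983) + 22851 = 56117983/64790816 + 22851 = 1480591054399/64790816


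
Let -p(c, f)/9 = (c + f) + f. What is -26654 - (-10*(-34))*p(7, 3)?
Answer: 13126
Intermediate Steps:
p(c, f) = -18*f - 9*c (p(c, f) = -9*((c + f) + f) = -9*(c + 2*f) = -18*f - 9*c)
-26654 - (-10*(-34))*p(7, 3) = -26654 - (-10*(-34))*(-18*3 - 9*7) = -26654 - 340*(-54 - 63) = -26654 - 340*(-117) = -26654 - 1*(-39780) = -26654 + 39780 = 13126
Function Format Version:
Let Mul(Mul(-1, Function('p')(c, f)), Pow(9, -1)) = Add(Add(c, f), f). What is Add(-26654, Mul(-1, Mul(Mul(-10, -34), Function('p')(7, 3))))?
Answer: 13126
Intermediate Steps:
Function('p')(c, f) = Add(Mul(-18, f), Mul(-9, c)) (Function('p')(c, f) = Mul(-9, Add(Add(c, f), f)) = Mul(-9, Add(c, Mul(2, f))) = Add(Mul(-18, f), Mul(-9, c)))
Add(-26654, Mul(-1, Mul(Mul(-10, -34), Function('p')(7, 3)))) = Add(-26654, Mul(-1, Mul(Mul(-10, -34), Add(Mul(-18, 3), Mul(-9, 7))))) = Add(-26654, Mul(-1, Mul(340, Add(-54, -63)))) = Add(-26654, Mul(-1, Mul(340, -117))) = Add(-26654, Mul(-1, -39780)) = Add(-26654, 39780) = 13126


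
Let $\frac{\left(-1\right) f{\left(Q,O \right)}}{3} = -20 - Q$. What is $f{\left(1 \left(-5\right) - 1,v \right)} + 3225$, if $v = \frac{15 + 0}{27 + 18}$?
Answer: $3267$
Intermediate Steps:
$v = \frac{1}{3}$ ($v = \frac{15}{45} = 15 \cdot \frac{1}{45} = \frac{1}{3} \approx 0.33333$)
$f{\left(Q,O \right)} = 60 + 3 Q$ ($f{\left(Q,O \right)} = - 3 \left(-20 - Q\right) = 60 + 3 Q$)
$f{\left(1 \left(-5\right) - 1,v \right)} + 3225 = \left(60 + 3 \left(1 \left(-5\right) - 1\right)\right) + 3225 = \left(60 + 3 \left(-5 - 1\right)\right) + 3225 = \left(60 + 3 \left(-6\right)\right) + 3225 = \left(60 - 18\right) + 3225 = 42 + 3225 = 3267$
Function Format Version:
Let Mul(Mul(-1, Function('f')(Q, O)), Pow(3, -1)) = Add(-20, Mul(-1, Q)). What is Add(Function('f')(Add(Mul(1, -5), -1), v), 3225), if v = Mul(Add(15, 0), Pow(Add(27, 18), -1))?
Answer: 3267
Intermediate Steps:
v = Rational(1, 3) (v = Mul(15, Pow(45, -1)) = Mul(15, Rational(1, 45)) = Rational(1, 3) ≈ 0.33333)
Function('f')(Q, O) = Add(60, Mul(3, Q)) (Function('f')(Q, O) = Mul(-3, Add(-20, Mul(-1, Q))) = Add(60, Mul(3, Q)))
Add(Function('f')(Add(Mul(1, -5), -1), v), 3225) = Add(Add(60, Mul(3, Add(Mul(1, -5), -1))), 3225) = Add(Add(60, Mul(3, Add(-5, -1))), 3225) = Add(Add(60, Mul(3, -6)), 3225) = Add(Add(60, -18), 3225) = Add(42, 3225) = 3267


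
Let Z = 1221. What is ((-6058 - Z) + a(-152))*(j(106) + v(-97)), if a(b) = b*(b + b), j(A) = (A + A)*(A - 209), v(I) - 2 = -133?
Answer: -855153343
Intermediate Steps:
v(I) = -131 (v(I) = 2 - 133 = -131)
j(A) = 2*A*(-209 + A) (j(A) = (2*A)*(-209 + A) = 2*A*(-209 + A))
a(b) = 2*b² (a(b) = b*(2*b) = 2*b²)
((-6058 - Z) + a(-152))*(j(106) + v(-97)) = ((-6058 - 1*1221) + 2*(-152)²)*(2*106*(-209 + 106) - 131) = ((-6058 - 1221) + 2*23104)*(2*106*(-103) - 131) = (-7279 + 46208)*(-21836 - 131) = 38929*(-21967) = -855153343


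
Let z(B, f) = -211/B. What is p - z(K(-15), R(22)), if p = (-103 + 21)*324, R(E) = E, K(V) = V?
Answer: -398731/15 ≈ -26582.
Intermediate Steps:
p = -26568 (p = -82*324 = -26568)
p - z(K(-15), R(22)) = -26568 - (-211)/(-15) = -26568 - (-211)*(-1)/15 = -26568 - 1*211/15 = -26568 - 211/15 = -398731/15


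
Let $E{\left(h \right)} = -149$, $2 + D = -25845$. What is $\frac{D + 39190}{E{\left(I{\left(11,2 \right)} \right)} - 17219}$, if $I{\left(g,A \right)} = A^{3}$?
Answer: $- \frac{13343}{17368} \approx -0.76825$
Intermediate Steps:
$D = -25847$ ($D = -2 - 25845 = -25847$)
$\frac{D + 39190}{E{\left(I{\left(11,2 \right)} \right)} - 17219} = \frac{-25847 + 39190}{-149 - 17219} = \frac{13343}{-17368} = 13343 \left(- \frac{1}{17368}\right) = - \frac{13343}{17368}$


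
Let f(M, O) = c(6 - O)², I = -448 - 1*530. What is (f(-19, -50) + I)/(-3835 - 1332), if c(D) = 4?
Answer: 962/5167 ≈ 0.18618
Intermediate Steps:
I = -978 (I = -448 - 530 = -978)
f(M, O) = 16 (f(M, O) = 4² = 16)
(f(-19, -50) + I)/(-3835 - 1332) = (16 - 978)/(-3835 - 1332) = -962/(-5167) = -962*(-1/5167) = 962/5167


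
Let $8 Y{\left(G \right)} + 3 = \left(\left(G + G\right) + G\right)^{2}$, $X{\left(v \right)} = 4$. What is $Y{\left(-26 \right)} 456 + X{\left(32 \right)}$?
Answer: $346621$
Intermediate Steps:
$Y{\left(G \right)} = - \frac{3}{8} + \frac{9 G^{2}}{8}$ ($Y{\left(G \right)} = - \frac{3}{8} + \frac{\left(\left(G + G\right) + G\right)^{2}}{8} = - \frac{3}{8} + \frac{\left(2 G + G\right)^{2}}{8} = - \frac{3}{8} + \frac{\left(3 G\right)^{2}}{8} = - \frac{3}{8} + \frac{9 G^{2}}{8}$)
$Y{\left(-26 \right)} 456 + X{\left(32 \right)} = \left(- \frac{3}{8} + \frac{9 \left(-26\right)^{2}}{8}\right) 456 + 4 = \left(- \frac{3}{8} + \frac{9}{8} \cdot 676\right) 456 + 4 = \left(- \frac{3}{8} + \frac{1521}{2}\right) 456 + 4 = \frac{6081}{8} \cdot 456 + 4 = 346617 + 4 = 346621$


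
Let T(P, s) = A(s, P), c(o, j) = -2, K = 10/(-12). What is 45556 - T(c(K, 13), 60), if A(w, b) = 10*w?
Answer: 44956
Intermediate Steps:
K = -5/6 (K = 10*(-1/12) = -5/6 ≈ -0.83333)
T(P, s) = 10*s
45556 - T(c(K, 13), 60) = 45556 - 10*60 = 45556 - 1*600 = 45556 - 600 = 44956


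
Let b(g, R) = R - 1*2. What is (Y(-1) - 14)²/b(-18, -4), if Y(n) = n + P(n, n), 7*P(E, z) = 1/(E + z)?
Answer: -44521/1176 ≈ -37.858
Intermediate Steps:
P(E, z) = 1/(7*(E + z))
Y(n) = n + 1/(14*n) (Y(n) = n + 1/(7*(n + n)) = n + 1/(7*((2*n))) = n + (1/(2*n))/7 = n + 1/(14*n))
b(g, R) = -2 + R (b(g, R) = R - 2 = -2 + R)
(Y(-1) - 14)²/b(-18, -4) = ((-1 + (1/14)/(-1)) - 14)²/(-2 - 4) = ((-1 + (1/14)*(-1)) - 14)²/(-6) = ((-1 - 1/14) - 14)²*(-⅙) = (-15/14 - 14)²*(-⅙) = (-211/14)²*(-⅙) = (44521/196)*(-⅙) = -44521/1176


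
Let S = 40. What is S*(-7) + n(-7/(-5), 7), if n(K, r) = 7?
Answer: -273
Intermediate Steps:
S*(-7) + n(-7/(-5), 7) = 40*(-7) + 7 = -280 + 7 = -273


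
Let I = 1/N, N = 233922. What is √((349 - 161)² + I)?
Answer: √1934006081890818/233922 ≈ 188.00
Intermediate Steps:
I = 1/233922 ≈ 4.2749e-6
√((349 - 161)² + I) = √((349 - 161)² + 1/233922) = √(188² + 1/233922) = √(35344 + 1/233922) = √(8267739169/233922) = √1934006081890818/233922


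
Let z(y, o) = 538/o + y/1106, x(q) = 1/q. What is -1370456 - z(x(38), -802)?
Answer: -23096596126837/16853228 ≈ -1.3705e+6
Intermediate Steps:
z(y, o) = 538/o + y/1106 (z(y, o) = 538/o + y*(1/1106) = 538/o + y/1106)
-1370456 - z(x(38), -802) = -1370456 - (538/(-802) + (1/1106)/38) = -1370456 - (538*(-1/802) + (1/1106)*(1/38)) = -1370456 - (-269/401 + 1/42028) = -1370456 - 1*(-11305131/16853228) = -1370456 + 11305131/16853228 = -23096596126837/16853228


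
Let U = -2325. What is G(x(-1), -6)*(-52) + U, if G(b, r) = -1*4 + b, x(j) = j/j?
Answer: -2169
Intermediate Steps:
x(j) = 1
G(b, r) = -4 + b
G(x(-1), -6)*(-52) + U = (-4 + 1)*(-52) - 2325 = -3*(-52) - 2325 = 156 - 2325 = -2169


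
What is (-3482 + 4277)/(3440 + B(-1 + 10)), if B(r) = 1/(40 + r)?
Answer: 12985/56187 ≈ 0.23110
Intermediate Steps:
(-3482 + 4277)/(3440 + B(-1 + 10)) = (-3482 + 4277)/(3440 + 1/(40 + (-1 + 10))) = 795/(3440 + 1/(40 + 9)) = 795/(3440 + 1/49) = 795/(168561/49) = 795*(49/168561) = 12985/56187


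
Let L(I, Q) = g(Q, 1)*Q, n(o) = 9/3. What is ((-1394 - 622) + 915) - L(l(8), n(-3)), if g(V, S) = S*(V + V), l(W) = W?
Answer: -1119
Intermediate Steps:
n(o) = 3 (n(o) = 9*(1/3) = 3)
g(V, S) = 2*S*V (g(V, S) = S*(2*V) = 2*S*V)
L(I, Q) = 2*Q**2 (L(I, Q) = (2*1*Q)*Q = (2*Q)*Q = 2*Q**2)
((-1394 - 622) + 915) - L(l(8), n(-3)) = ((-1394 - 622) + 915) - 2*3**2 = (-2016 + 915) - 2*9 = -1101 - 1*18 = -1101 - 18 = -1119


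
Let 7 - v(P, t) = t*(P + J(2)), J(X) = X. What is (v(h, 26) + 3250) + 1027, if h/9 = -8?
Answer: 6104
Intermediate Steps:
h = -72 (h = 9*(-8) = -72)
v(P, t) = 7 - t*(2 + P) (v(P, t) = 7 - t*(P + 2) = 7 - t*(2 + P))
(v(h, 26) + 3250) + 1027 = ((7 - 2*26 - 1*(-72)*26) + 3250) + 1027 = ((7 - 52 + 1872) + 3250) + 1027 = (1827 + 3250) + 1027 = 5077 + 1027 = 6104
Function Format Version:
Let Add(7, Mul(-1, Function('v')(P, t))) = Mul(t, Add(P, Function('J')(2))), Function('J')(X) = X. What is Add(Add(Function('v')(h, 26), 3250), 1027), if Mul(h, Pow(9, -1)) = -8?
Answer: 6104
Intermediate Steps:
h = -72 (h = Mul(9, -8) = -72)
Function('v')(P, t) = Add(7, Mul(-1, t, Add(2, P))) (Function('v')(P, t) = Add(7, Mul(-1, Mul(t, Add(P, 2)))) = Add(7, Mul(-1, Mul(t, Add(2, P)))) = Add(7, Mul(-1, t, Add(2, P))))
Add(Add(Function('v')(h, 26), 3250), 1027) = Add(Add(Add(7, Mul(-2, 26), Mul(-1, -72, 26)), 3250), 1027) = Add(Add(Add(7, -52, 1872), 3250), 1027) = Add(Add(1827, 3250), 1027) = Add(5077, 1027) = 6104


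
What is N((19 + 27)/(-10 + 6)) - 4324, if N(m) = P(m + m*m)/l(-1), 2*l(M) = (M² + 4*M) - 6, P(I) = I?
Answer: -26105/6 ≈ -4350.8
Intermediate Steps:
l(M) = -3 + M²/2 + 2*M (l(M) = ((M² + 4*M) - 6)/2 = (-6 + M² + 4*M)/2 = -3 + M²/2 + 2*M)
N(m) = -2*m/9 - 2*m²/9 (N(m) = (m + m*m)/(-3 + (½)*(-1)² + 2*(-1)) = (m + m²)/(-3 + (½)*1 - 2) = (m + m²)/(-3 + ½ - 2) = (m + m²)/(-9/2) = (m + m²)*(-2/9) = -2*m/9 - 2*m²/9)
N((19 + 27)/(-10 + 6)) - 4324 = -2*(19 + 27)/(-10 + 6)*(1 + (19 + 27)/(-10 + 6))/9 - 4324 = -2*46/(-4)*(1 + 46/(-4))/9 - 4324 = -2*46*(-¼)*(1 + 46*(-¼))/9 - 4324 = -2/9*(-23/2)*(1 - 23/2) - 4324 = -2/9*(-23/2)*(-21/2) - 4324 = -161/6 - 4324 = -26105/6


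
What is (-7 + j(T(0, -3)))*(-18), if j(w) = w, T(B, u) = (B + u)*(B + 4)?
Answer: 342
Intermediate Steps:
T(B, u) = (4 + B)*(B + u) (T(B, u) = (B + u)*(4 + B) = (4 + B)*(B + u))
(-7 + j(T(0, -3)))*(-18) = (-7 + (0² + 4*0 + 4*(-3) + 0*(-3)))*(-18) = (-7 + (0 + 0 - 12 + 0))*(-18) = (-7 - 12)*(-18) = -19*(-18) = 342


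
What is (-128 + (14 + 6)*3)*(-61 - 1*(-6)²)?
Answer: 6596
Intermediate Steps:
(-128 + (14 + 6)*3)*(-61 - 1*(-6)²) = (-128 + 20*3)*(-61 - 1*36) = (-128 + 60)*(-61 - 36) = -68*(-97) = 6596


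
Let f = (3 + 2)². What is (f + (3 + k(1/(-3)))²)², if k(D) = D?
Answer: 83521/81 ≈ 1031.1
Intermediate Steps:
f = 25 (f = 5² = 25)
(f + (3 + k(1/(-3)))²)² = (25 + (3 + 1/(-3))²)² = (25 + (3 - ⅓)²)² = (25 + (8/3)²)² = (25 + 64/9)² = (289/9)² = 83521/81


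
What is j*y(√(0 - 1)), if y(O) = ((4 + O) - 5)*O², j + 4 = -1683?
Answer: -1687 + 1687*I ≈ -1687.0 + 1687.0*I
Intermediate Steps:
j = -1687 (j = -4 - 1683 = -1687)
y(O) = O²*(-1 + O) (y(O) = (-1 + O)*O² = O²*(-1 + O))
j*y(√(0 - 1)) = -1687*(√(0 - 1))²*(-1 + √(0 - 1)) = -1687*(√(-1))²*(-1 + √(-1)) = -1687*I²*(-1 + I) = -(-1687)*(-1 + I) = -1687*(1 - I) = -1687 + 1687*I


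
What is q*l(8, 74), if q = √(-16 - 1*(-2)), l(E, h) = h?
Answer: 74*I*√14 ≈ 276.88*I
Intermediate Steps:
q = I*√14 (q = √(-16 + 2) = √(-14) = I*√14 ≈ 3.7417*I)
q*l(8, 74) = (I*√14)*74 = 74*I*√14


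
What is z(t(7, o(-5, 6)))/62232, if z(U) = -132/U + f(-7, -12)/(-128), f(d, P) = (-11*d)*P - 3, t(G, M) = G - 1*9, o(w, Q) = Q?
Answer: 3125/2655232 ≈ 0.0011769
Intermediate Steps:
t(G, M) = -9 + G (t(G, M) = G - 9 = -9 + G)
f(d, P) = -3 - 11*P*d (f(d, P) = -11*P*d - 3 = -3 - 11*P*d)
z(U) = 927/128 - 132/U (z(U) = -132/U + (-3 - 11*(-12)*(-7))/(-128) = -132/U + (-3 - 924)*(-1/128) = -132/U - 927*(-1/128) = -132/U + 927/128 = 927/128 - 132/U)
z(t(7, o(-5, 6)))/62232 = (927/128 - 132/(-9 + 7))/62232 = (927/128 - 132/(-2))*(1/62232) = (927/128 - 132*(-1/2))*(1/62232) = (927/128 + 66)*(1/62232) = (9375/128)*(1/62232) = 3125/2655232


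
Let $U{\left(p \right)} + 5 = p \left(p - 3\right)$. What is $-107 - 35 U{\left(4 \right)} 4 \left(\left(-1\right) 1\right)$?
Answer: $-247$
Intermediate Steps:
$U{\left(p \right)} = -5 + p \left(-3 + p\right)$ ($U{\left(p \right)} = -5 + p \left(p - 3\right) = -5 + p \left(-3 + p\right)$)
$-107 - 35 U{\left(4 \right)} 4 \left(\left(-1\right) 1\right) = -107 - 35 \left(-5 + 4^{2} - 12\right) 4 \left(\left(-1\right) 1\right) = -107 - 35 \left(-5 + 16 - 12\right) 4 \left(-1\right) = -107 - 35 \left(-1\right) 4 \left(-1\right) = -107 - 35 \left(\left(-4\right) \left(-1\right)\right) = -107 - 140 = -247$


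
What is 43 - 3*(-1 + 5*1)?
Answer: 31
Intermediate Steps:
43 - 3*(-1 + 5*1) = 43 - 3*(-1 + 5) = 43 - 3*4 = 43 - 12 = 31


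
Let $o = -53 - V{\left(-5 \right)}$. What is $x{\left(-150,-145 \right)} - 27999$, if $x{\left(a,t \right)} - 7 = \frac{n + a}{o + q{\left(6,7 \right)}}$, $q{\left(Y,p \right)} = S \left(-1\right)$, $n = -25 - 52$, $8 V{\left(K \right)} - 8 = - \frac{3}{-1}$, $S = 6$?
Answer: $- \frac{13518320}{483} \approx -27988.0$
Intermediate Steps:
$V{\left(K \right)} = \frac{11}{8}$ ($V{\left(K \right)} = 1 + \frac{\left(-3\right) \frac{1}{-1}}{8} = 1 + \frac{\left(-3\right) \left(-1\right)}{8} = 1 + \frac{1}{8} \cdot 3 = 1 + \frac{3}{8} = \frac{11}{8}$)
$n = -77$ ($n = -25 - 52 = -77$)
$q{\left(Y,p \right)} = -6$ ($q{\left(Y,p \right)} = 6 \left(-1\right) = -6$)
$o = - \frac{435}{8}$ ($o = -53 - \frac{11}{8} = - \frac{435}{8} \approx -54.375$)
$x{\left(a,t \right)} = \frac{571}{69} - \frac{8 a}{483}$ ($x{\left(a,t \right)} = 7 + \frac{-77 + a}{- \frac{435}{8} - 6} = 7 + \frac{-77 + a}{- \frac{483}{8}} = 7 + \left(-77 + a\right) \left(- \frac{8}{483}\right) = 7 - \left(- \frac{88}{69} + \frac{8 a}{483}\right) = \frac{571}{69} - \frac{8 a}{483}$)
$x{\left(-150,-145 \right)} - 27999 = \left(\frac{571}{69} - - \frac{400}{161}\right) - 27999 = \left(\frac{571}{69} + \frac{400}{161}\right) - 27999 = \frac{5197}{483} - 27999 = - \frac{13518320}{483}$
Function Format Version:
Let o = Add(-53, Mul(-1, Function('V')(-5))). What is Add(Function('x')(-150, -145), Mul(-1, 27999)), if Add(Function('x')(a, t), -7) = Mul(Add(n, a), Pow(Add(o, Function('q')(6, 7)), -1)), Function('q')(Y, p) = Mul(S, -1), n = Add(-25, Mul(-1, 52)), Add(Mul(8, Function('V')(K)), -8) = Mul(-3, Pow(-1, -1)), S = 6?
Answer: Rational(-13518320, 483) ≈ -27988.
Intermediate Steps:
Function('V')(K) = Rational(11, 8) (Function('V')(K) = Add(1, Mul(Rational(1, 8), Mul(-3, Pow(-1, -1)))) = Add(1, Mul(Rational(1, 8), Mul(-3, -1))) = Add(1, Mul(Rational(1, 8), 3)) = Add(1, Rational(3, 8)) = Rational(11, 8))
n = -77 (n = Add(-25, -52) = -77)
Function('q')(Y, p) = -6 (Function('q')(Y, p) = Mul(6, -1) = -6)
o = Rational(-435, 8) (o = Add(-53, Mul(-1, Rational(11, 8))) = Add(-53, Rational(-11, 8)) = Rational(-435, 8) ≈ -54.375)
Function('x')(a, t) = Add(Rational(571, 69), Mul(Rational(-8, 483), a)) (Function('x')(a, t) = Add(7, Mul(Add(-77, a), Pow(Add(Rational(-435, 8), -6), -1))) = Add(7, Mul(Add(-77, a), Pow(Rational(-483, 8), -1))) = Add(7, Mul(Add(-77, a), Rational(-8, 483))) = Add(7, Add(Rational(88, 69), Mul(Rational(-8, 483), a))) = Add(Rational(571, 69), Mul(Rational(-8, 483), a)))
Add(Function('x')(-150, -145), Mul(-1, 27999)) = Add(Add(Rational(571, 69), Mul(Rational(-8, 483), -150)), Mul(-1, 27999)) = Add(Add(Rational(571, 69), Rational(400, 161)), -27999) = Add(Rational(5197, 483), -27999) = Rational(-13518320, 483)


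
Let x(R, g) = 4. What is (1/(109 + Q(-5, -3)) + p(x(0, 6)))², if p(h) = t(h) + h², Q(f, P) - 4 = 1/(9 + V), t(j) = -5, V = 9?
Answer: 501894409/4141225 ≈ 121.19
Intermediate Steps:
Q(f, P) = 73/18 (Q(f, P) = 4 + 1/(9 + 9) = 4 + 1/18 = 73/18)
p(h) = -5 + h²
(1/(109 + Q(-5, -3)) + p(x(0, 6)))² = (1/(109 + 73/18) + (-5 + 4²))² = (1/(2035/18) + (-5 + 16))² = (18/2035 + 11)² = (22403/2035)² = 501894409/4141225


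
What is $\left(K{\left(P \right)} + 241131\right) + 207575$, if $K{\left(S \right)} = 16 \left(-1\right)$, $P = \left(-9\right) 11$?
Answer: $448690$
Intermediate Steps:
$P = -99$
$K{\left(S \right)} = -16$
$\left(K{\left(P \right)} + 241131\right) + 207575 = \left(-16 + 241131\right) + 207575 = 241115 + 207575 = 448690$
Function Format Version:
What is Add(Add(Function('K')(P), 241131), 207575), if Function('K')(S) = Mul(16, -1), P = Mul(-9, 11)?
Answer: 448690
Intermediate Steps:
P = -99
Function('K')(S) = -16
Add(Add(Function('K')(P), 241131), 207575) = Add(Add(-16, 241131), 207575) = Add(241115, 207575) = 448690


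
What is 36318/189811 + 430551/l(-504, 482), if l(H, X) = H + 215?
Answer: -81712819959/54855379 ≈ -1489.6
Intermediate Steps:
l(H, X) = 215 + H
36318/189811 + 430551/l(-504, 482) = 36318/189811 + 430551/(215 - 504) = 36318*(1/189811) + 430551/(-289) = 36318/189811 + 430551*(-1/289) = 36318/189811 - 430551/289 = -81712819959/54855379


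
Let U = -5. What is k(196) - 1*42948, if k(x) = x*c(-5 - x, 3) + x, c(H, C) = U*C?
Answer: -45692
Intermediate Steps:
c(H, C) = -5*C
k(x) = -14*x (k(x) = x*(-5*3) + x = x*(-15) + x = -15*x + x = -14*x)
k(196) - 1*42948 = -14*196 - 1*42948 = -2744 - 42948 = -45692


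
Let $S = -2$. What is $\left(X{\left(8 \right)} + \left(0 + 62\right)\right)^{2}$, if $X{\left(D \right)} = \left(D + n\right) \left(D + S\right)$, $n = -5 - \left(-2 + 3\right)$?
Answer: $5476$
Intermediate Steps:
$n = -6$ ($n = -5 - 1 = -6$)
$X{\left(D \right)} = \left(-6 + D\right) \left(-2 + D\right)$ ($X{\left(D \right)} = \left(D - 6\right) \left(D - 2\right) = \left(-6 + D\right) \left(-2 + D\right)$)
$\left(X{\left(8 \right)} + \left(0 + 62\right)\right)^{2} = \left(\left(12 + 8^{2} - 64\right) + \left(0 + 62\right)\right)^{2} = \left(\left(12 + 64 - 64\right) + 62\right)^{2} = \left(12 + 62\right)^{2} = 74^{2} = 5476$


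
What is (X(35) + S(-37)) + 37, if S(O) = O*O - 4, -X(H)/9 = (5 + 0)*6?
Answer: 1132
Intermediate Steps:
X(H) = -270 (X(H) = -9*(5 + 0)*6 = -45*6 = -9*30 = -270)
S(O) = -4 + O² (S(O) = O² - 4 = -4 + O²)
(X(35) + S(-37)) + 37 = (-270 + (-4 + (-37)²)) + 37 = (-270 + (-4 + 1369)) + 37 = (-270 + 1365) + 37 = 1095 + 37 = 1132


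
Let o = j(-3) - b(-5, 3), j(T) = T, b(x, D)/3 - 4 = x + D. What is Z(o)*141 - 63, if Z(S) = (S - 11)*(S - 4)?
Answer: 36597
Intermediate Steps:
b(x, D) = 12 + 3*D + 3*x (b(x, D) = 12 + 3*(x + D) = 12 + 3*(D + x) = 12 + (3*D + 3*x) = 12 + 3*D + 3*x)
o = -9 (o = -3 - (12 + 3*3 + 3*(-5)) = -3 - (12 + 9 - 15) = -3 - 1*6 = -3 - 6 = -9)
Z(S) = (-11 + S)*(-4 + S)
Z(o)*141 - 63 = (44 + (-9)² - 15*(-9))*141 - 63 = (44 + 81 + 135)*141 - 63 = 260*141 - 63 = 36660 - 63 = 36597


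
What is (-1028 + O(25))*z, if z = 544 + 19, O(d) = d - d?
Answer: -578764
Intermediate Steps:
O(d) = 0
z = 563
(-1028 + O(25))*z = (-1028 + 0)*563 = -1028*563 = -578764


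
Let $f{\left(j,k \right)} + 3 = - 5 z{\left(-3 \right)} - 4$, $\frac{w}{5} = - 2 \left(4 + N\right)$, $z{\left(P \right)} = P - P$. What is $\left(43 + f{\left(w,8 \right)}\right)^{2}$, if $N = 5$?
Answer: $1296$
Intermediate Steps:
$z{\left(P \right)} = 0$
$w = -90$ ($w = 5 \left(- 2 \left(4 + 5\right)\right) = 5 \left(\left(-2\right) 9\right) = 5 \left(-18\right) = -90$)
$f{\left(j,k \right)} = -7$ ($f{\left(j,k \right)} = -3 - 4 = -7$)
$\left(43 + f{\left(w,8 \right)}\right)^{2} = \left(43 - 7\right)^{2} = 36^{2} = 1296$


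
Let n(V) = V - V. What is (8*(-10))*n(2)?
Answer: 0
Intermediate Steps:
n(V) = 0
(8*(-10))*n(2) = (8*(-10))*0 = -80*0 = 0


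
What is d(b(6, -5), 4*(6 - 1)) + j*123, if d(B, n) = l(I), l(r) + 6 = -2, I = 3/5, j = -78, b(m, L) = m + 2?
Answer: -9602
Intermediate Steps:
b(m, L) = 2 + m
I = ⅗ (I = 3*(⅕) = ⅗ ≈ 0.60000)
l(r) = -8 (l(r) = -6 - 2 = -8)
d(B, n) = -8
d(b(6, -5), 4*(6 - 1)) + j*123 = -8 - 78*123 = -8 - 9594 = -9602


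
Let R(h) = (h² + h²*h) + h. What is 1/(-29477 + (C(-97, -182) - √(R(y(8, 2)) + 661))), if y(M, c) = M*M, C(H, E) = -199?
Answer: -29676/880398011 + √266965/880398011 ≈ -3.3121e-5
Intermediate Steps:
y(M, c) = M²
R(h) = h + h² + h³ (R(h) = (h² + h³) + h = h + h² + h³)
1/(-29477 + (C(-97, -182) - √(R(y(8, 2)) + 661))) = 1/(-29477 + (-199 - √(8²*(1 + 8² + (8²)²) + 661))) = 1/(-29477 + (-199 - √(64*(1 + 64 + 64²) + 661))) = 1/(-29477 + (-199 - √(64*(1 + 64 + 4096) + 661))) = 1/(-29477 + (-199 - √(64*4161 + 661))) = 1/(-29477 + (-199 - √(266304 + 661))) = 1/(-29477 + (-199 - √266965)) = 1/(-29676 - √266965)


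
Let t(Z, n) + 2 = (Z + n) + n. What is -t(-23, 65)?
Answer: -105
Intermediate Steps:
t(Z, n) = -2 + Z + 2*n (t(Z, n) = -2 + ((Z + n) + n) = -2 + (Z + 2*n) = -2 + Z + 2*n)
-t(-23, 65) = -(-2 - 23 + 2*65) = -(-2 - 23 + 130) = -1*105 = -105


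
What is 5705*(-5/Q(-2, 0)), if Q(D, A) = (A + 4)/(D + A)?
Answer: 28525/2 ≈ 14263.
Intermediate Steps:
Q(D, A) = (4 + A)/(A + D)
5705*(-5/Q(-2, 0)) = 5705*(-5*(0 - 2)/(4 + 0)) = 5705*(-5/(4/(-2))) = 5705*(-5/((-1/2*4))) = 5705*(-5/(-2)) = 5705*(-5*(-1/2)) = 5705*(5/2) = 28525/2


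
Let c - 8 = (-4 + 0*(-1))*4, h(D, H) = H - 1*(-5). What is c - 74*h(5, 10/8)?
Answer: -941/2 ≈ -470.50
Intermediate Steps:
h(D, H) = 5 + H (h(D, H) = H + 5 = 5 + H)
c = -8 (c = 8 + (-4 + 0*(-1))*4 = 8 + (-4 + 0)*4 = 8 - 4*4 = 8 - 16 = -8)
c - 74*h(5, 10/8) = -8 - 74*(5 + 10/8) = -8 - 74*(5 + 10*(⅛)) = -8 - 74*(5 + 5/4) = -8 - 74*25/4 = -8 - 925/2 = -941/2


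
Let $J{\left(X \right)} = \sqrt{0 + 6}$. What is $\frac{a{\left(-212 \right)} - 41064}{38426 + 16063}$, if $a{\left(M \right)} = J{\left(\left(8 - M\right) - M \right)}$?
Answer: $- \frac{13688}{18163} + \frac{\sqrt{6}}{54489} \approx -0.75358$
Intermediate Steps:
$J{\left(X \right)} = \sqrt{6}$
$a{\left(M \right)} = \sqrt{6}$
$\frac{a{\left(-212 \right)} - 41064}{38426 + 16063} = \frac{\sqrt{6} - 41064}{38426 + 16063} = \frac{-41064 + \sqrt{6}}{54489} = \left(-41064 + \sqrt{6}\right) \frac{1}{54489} = - \frac{13688}{18163} + \frac{\sqrt{6}}{54489}$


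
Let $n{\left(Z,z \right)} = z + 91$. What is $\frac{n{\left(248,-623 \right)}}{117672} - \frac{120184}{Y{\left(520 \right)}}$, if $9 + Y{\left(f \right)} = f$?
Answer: $- \frac{3535640875}{15032598} \approx -235.2$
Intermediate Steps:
$Y{\left(f \right)} = -9 + f$
$n{\left(Z,z \right)} = 91 + z$
$\frac{n{\left(248,-623 \right)}}{117672} - \frac{120184}{Y{\left(520 \right)}} = \frac{91 - 623}{117672} - \frac{120184}{-9 + 520} = \left(-532\right) \frac{1}{117672} - \frac{120184}{511} = - \frac{133}{29418} - \frac{120184}{511} = - \frac{3535640875}{15032598}$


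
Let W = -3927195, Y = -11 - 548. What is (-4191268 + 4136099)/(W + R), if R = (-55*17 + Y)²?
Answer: 55169/1695159 ≈ 0.032545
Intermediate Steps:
Y = -559
R = 2232036 (R = (-55*17 - 559)² = (-935 - 559)² = (-1494)² = 2232036)
(-4191268 + 4136099)/(W + R) = (-4191268 + 4136099)/(-3927195 + 2232036) = -55169/(-1695159) = -55169*(-1/1695159) = 55169/1695159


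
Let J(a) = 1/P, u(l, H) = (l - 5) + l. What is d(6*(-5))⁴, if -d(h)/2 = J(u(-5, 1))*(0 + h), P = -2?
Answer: 810000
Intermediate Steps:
u(l, H) = -5 + 2*l (u(l, H) = (-5 + l) + l = -5 + 2*l)
J(a) = -½ (J(a) = 1/(-2) = -½)
d(h) = h (d(h) = -(-1)*(0 + h) = -(-1)*h = h)
d(6*(-5))⁴ = (6*(-5))⁴ = (-30)⁴ = 810000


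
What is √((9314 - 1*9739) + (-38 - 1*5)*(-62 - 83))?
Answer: √5810 ≈ 76.223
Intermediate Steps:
√((9314 - 1*9739) + (-38 - 1*5)*(-62 - 83)) = √((9314 - 9739) + (-38 - 5)*(-145)) = √(-425 - 43*(-145)) = √(-425 + 6235) = √5810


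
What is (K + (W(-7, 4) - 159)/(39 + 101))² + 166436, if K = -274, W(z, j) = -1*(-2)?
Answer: 4745704889/19600 ≈ 2.4213e+5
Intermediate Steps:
W(z, j) = 2
(K + (W(-7, 4) - 159)/(39 + 101))² + 166436 = (-274 + (2 - 159)/(39 + 101))² + 166436 = (-274 - 157/140)² + 166436 = (-38517/140)² + 166436 = 1483559289/19600 + 166436 = 4745704889/19600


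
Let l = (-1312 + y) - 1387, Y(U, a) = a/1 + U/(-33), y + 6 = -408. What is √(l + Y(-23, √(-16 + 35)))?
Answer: √(-3389298 + 1089*√19)/33 ≈ 55.749*I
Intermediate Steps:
y = -414 (y = -6 - 408 = -414)
Y(U, a) = a - U/33 (Y(U, a) = a*1 + U*(-1/33) = a - U/33)
l = -3113 (l = (-1312 - 414) - 1387 = -1726 - 1387 = -3113)
√(l + Y(-23, √(-16 + 35))) = √(-3113 + (√(-16 + 35) - 1/33*(-23))) = √(-3113 + (√19 + 23/33)) = √(-3113 + (23/33 + √19)) = √(-102706/33 + √19)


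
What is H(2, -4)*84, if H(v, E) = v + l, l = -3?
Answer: -84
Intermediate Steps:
H(v, E) = -3 + v (H(v, E) = v - 3 = -3 + v)
H(2, -4)*84 = (-3 + 2)*84 = -1*84 = -84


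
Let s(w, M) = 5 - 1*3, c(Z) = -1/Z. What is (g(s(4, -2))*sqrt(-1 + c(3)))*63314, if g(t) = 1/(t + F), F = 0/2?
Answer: 63314*I*sqrt(3)/3 ≈ 36554.0*I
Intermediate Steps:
s(w, M) = 2 (s(w, M) = 5 - 3 = 2)
F = 0 (F = 0*(1/2) = 0)
g(t) = 1/t (g(t) = 1/(t + 0) = 1/t)
(g(s(4, -2))*sqrt(-1 + c(3)))*63314 = (sqrt(-1 - 1/3)/2)*63314 = (sqrt(-4/3)/2)*63314 = ((2*I*sqrt(3)/3)/2)*63314 = (I*sqrt(3)/3)*63314 = 63314*I*sqrt(3)/3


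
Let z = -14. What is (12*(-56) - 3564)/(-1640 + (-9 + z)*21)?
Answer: 4236/2123 ≈ 1.9953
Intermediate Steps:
(12*(-56) - 3564)/(-1640 + (-9 + z)*21) = (12*(-56) - 3564)/(-1640 + (-9 - 14)*21) = (-672 - 3564)/(-1640 - 23*21) = -4236/(-1640 - 483) = -4236/(-2123) = -4236*(-1/2123) = 4236/2123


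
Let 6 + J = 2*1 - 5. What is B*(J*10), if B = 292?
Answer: -26280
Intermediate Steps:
J = -9 (J = -6 + (2*1 - 5) = -6 + (2 - 5) = -6 - 3 = -9)
B*(J*10) = 292*(-9*10) = 292*(-90) = -26280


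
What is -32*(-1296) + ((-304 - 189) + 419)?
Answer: 41398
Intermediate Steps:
-32*(-1296) + ((-304 - 189) + 419) = 41472 + (-493 + 419) = 41472 - 74 = 41398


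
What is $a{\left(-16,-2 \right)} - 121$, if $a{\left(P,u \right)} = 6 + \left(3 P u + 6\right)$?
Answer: $-13$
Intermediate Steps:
$a{\left(P,u \right)} = 12 + 3 P u$ ($a{\left(P,u \right)} = 6 + \left(3 P u + 6\right) = 6 + \left(6 + 3 P u\right) = 12 + 3 P u$)
$a{\left(-16,-2 \right)} - 121 = \left(12 + 3 \left(-16\right) \left(-2\right)\right) - 121 = \left(12 + 96\right) - 121 = 108 - 121 = -13$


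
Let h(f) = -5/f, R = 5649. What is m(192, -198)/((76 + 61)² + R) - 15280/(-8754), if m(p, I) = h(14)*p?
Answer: 651886840/374071551 ≈ 1.7427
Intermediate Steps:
m(p, I) = -5*p/14 (m(p, I) = (-5/14)*p = (-5*1/14)*p = -5*p/14)
m(192, -198)/((76 + 61)² + R) - 15280/(-8754) = (-5/14*192)/((76 + 61)² + 5649) - 15280/(-8754) = -480/(7*(137² + 5649)) - 15280*(-1/8754) = -480/(7*(18769 + 5649)) + 7640/4377 = -480/7/24418 + 7640/4377 = -480/7*1/24418 + 7640/4377 = -240/85463 + 7640/4377 = 651886840/374071551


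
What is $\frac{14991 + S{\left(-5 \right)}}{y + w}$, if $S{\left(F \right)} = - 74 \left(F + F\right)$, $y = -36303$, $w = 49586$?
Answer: $\frac{15731}{13283} \approx 1.1843$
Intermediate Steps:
$S{\left(F \right)} = - 148 F$ ($S{\left(F \right)} = - 74 \cdot 2 F = - 148 F$)
$\frac{14991 + S{\left(-5 \right)}}{y + w} = \frac{14991 - -740}{-36303 + 49586} = \frac{14991 + 740}{13283} = 15731 \cdot \frac{1}{13283} = \frac{15731}{13283}$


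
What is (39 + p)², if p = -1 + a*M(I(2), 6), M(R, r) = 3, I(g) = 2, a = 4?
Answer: 2500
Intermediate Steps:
p = 11 (p = -1 + 4*3 = -1 + 12 = 11)
(39 + p)² = (39 + 11)² = 50² = 2500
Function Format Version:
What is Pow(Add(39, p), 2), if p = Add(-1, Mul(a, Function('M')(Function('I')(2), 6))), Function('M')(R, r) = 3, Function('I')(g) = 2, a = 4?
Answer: 2500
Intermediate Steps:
p = 11 (p = Add(-1, Mul(4, 3)) = Add(-1, 12) = 11)
Pow(Add(39, p), 2) = Pow(Add(39, 11), 2) = Pow(50, 2) = 2500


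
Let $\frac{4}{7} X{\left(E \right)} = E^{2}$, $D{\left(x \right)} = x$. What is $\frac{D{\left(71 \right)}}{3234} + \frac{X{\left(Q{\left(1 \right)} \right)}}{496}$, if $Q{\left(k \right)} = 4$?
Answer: $\frac{15721}{200508} \approx 0.078406$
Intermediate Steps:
$X{\left(E \right)} = \frac{7 E^{2}}{4}$
$\frac{D{\left(71 \right)}}{3234} + \frac{X{\left(Q{\left(1 \right)} \right)}}{496} = \frac{71}{3234} + \frac{\frac{7}{4} \cdot 4^{2}}{496} = 71 \cdot \frac{1}{3234} + \frac{7}{4} \cdot 16 \cdot \frac{1}{496} = \frac{71}{3234} + 28 \cdot \frac{1}{496} = \frac{71}{3234} + \frac{7}{124} = \frac{15721}{200508}$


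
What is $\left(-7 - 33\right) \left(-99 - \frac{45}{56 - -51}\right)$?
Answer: $\frac{425520}{107} \approx 3976.8$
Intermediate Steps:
$\left(-7 - 33\right) \left(-99 - \frac{45}{56 - -51}\right) = - 40 \left(-99 - \frac{45}{56 + 51}\right) = - 40 \left(-99 - \frac{45}{107}\right) = \left(-40\right) \left(- \frac{10638}{107}\right) = \frac{425520}{107}$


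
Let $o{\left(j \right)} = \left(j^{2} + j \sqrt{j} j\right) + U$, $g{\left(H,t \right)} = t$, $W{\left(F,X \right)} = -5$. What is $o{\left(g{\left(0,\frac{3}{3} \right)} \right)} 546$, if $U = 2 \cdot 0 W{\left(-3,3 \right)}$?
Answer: $1092$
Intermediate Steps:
$U = 0$ ($U = 2 \cdot 0 \left(-5\right) = 0 \left(-5\right) = 0$)
$o{\left(j \right)} = j^{2} + j^{\frac{5}{2}}$ ($o{\left(j \right)} = \left(j^{2} + j \sqrt{j} j\right) + 0 = \left(j^{2} + j^{\frac{3}{2}} j\right) + 0 = \left(j^{2} + j^{\frac{5}{2}}\right) + 0 = j^{2} + j^{\frac{5}{2}}$)
$o{\left(g{\left(0,\frac{3}{3} \right)} \right)} 546 = \left(\left(\frac{3}{3}\right)^{2} + \left(\frac{3}{3}\right)^{\frac{5}{2}}\right) 546 = \left(\left(3 \cdot \frac{1}{3}\right)^{2} + \left(3 \cdot \frac{1}{3}\right)^{\frac{5}{2}}\right) 546 = \left(1^{2} + 1^{\frac{5}{2}}\right) 546 = \left(1 + 1\right) 546 = 2 \cdot 546 = 1092$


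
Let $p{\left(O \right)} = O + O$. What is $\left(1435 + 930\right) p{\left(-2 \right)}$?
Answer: $-9460$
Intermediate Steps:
$p{\left(O \right)} = 2 O$
$\left(1435 + 930\right) p{\left(-2 \right)} = \left(1435 + 930\right) 2 \left(-2\right) = 2365 \left(-4\right) = -9460$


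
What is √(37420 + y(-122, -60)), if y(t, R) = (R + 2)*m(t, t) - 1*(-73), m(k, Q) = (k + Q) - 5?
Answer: √51935 ≈ 227.89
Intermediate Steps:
m(k, Q) = -5 + Q + k (m(k, Q) = (Q + k) - 5 = -5 + Q + k)
y(t, R) = 73 + (-5 + 2*t)*(2 + R) (y(t, R) = (R + 2)*(-5 + t + t) - 1*(-73) = (2 + R)*(-5 + 2*t) + 73 = (-5 + 2*t)*(2 + R) + 73 = 73 + (-5 + 2*t)*(2 + R))
√(37420 + y(-122, -60)) = √(37420 + (63 + 4*(-122) - 60*(-5 + 2*(-122)))) = √(37420 + (63 - 488 - 60*(-5 - 244))) = √(37420 + (63 - 488 - 60*(-249))) = √(37420 + (63 - 488 + 14940)) = √(37420 + 14515) = √51935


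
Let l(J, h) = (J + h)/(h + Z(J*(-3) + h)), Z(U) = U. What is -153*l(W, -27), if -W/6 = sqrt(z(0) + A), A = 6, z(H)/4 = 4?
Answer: 3621/26 + 765*sqrt(22)/26 ≈ 277.28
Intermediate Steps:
z(H) = 16 (z(H) = 4*4 = 16)
W = -6*sqrt(22) (W = -6*sqrt(16 + 6) = -6*sqrt(22) ≈ -28.142)
l(J, h) = (J + h)/(-3*J + 2*h) (l(J, h) = (J + h)/(h + (J*(-3) + h)) = (J + h)/(h + (-3*J + h)) = (J + h)/(h + (h - 3*J)) = (J + h)/(-3*J + 2*h))
-153*l(W, -27) = -153*(-6*sqrt(22) - 27)/(-(-18)*sqrt(22) + 2*(-27)) = -153*(-27 - 6*sqrt(22))/(18*sqrt(22) - 54) = -153*(-27 - 6*sqrt(22))/(-54 + 18*sqrt(22))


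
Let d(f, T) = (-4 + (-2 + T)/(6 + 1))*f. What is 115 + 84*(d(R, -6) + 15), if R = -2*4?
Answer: 4831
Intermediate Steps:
R = -8
d(f, T) = f*(-30/7 + T/7) (d(f, T) = (-4 + (-2 + T)/7)*f = (-4 + (-2 + T)*(⅐))*f = (-4 + (-2/7 + T/7))*f = (-30/7 + T/7)*f = f*(-30/7 + T/7))
115 + 84*(d(R, -6) + 15) = 115 + 84*((⅐)*(-8)*(-30 - 6) + 15) = 115 + 84*((⅐)*(-8)*(-36) + 15) = 115 + 84*(288/7 + 15) = 115 + 84*(393/7) = 115 + 4716 = 4831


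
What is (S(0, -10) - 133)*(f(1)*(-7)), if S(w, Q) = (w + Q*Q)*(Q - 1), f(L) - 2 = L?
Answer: 25893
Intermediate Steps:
f(L) = 2 + L
S(w, Q) = (-1 + Q)*(w + Q²) (S(w, Q) = (w + Q²)*(-1 + Q) = (-1 + Q)*(w + Q²))
(S(0, -10) - 133)*(f(1)*(-7)) = (((-10)³ - 1*0 - 1*(-10)² - 10*0) - 133)*((2 + 1)*(-7)) = ((-1000 + 0 - 1*100 + 0) - 133)*(3*(-7)) = ((-1000 + 0 - 100 + 0) - 133)*(-21) = (-1100 - 133)*(-21) = -1233*(-21) = 25893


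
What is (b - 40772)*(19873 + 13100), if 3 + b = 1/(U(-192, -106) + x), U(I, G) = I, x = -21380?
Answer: -29002994778873/21572 ≈ -1.3445e+9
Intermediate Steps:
b = -64717/21572 (b = -3 + 1/(-192 - 21380) = -3 + 1/(-21572) = -3 - 1/21572 = -64717/21572 ≈ -3.0000)
(b - 40772)*(19873 + 13100) = (-64717/21572 - 40772)*(19873 + 13100) = -879598301/21572*32973 = -29002994778873/21572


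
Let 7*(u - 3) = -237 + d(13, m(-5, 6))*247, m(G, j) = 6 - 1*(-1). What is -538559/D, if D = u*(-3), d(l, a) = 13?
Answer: 3769913/8985 ≈ 419.58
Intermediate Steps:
m(G, j) = 7 (m(G, j) = 6 + 1 = 7)
u = 2995/7 (u = 3 + (-237 + 13*247)/7 = 3 + (-237 + 3211)/7 = 3 + (⅐)*2974 = 3 + 2974/7 = 2995/7 ≈ 427.86)
D = -8985/7 (D = (2995/7)*(-3) = -8985/7 ≈ -1283.6)
-538559/D = -538559/(-8985/7) = -538559*(-7/8985) = 3769913/8985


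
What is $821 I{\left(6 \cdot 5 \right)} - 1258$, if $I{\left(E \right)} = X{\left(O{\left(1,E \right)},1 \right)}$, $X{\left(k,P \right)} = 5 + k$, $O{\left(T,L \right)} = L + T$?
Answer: $28298$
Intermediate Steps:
$I{\left(E \right)} = 6 + E$ ($I{\left(E \right)} = 5 + \left(E + 1\right) = 5 + \left(1 + E\right) = 6 + E$)
$821 I{\left(6 \cdot 5 \right)} - 1258 = 821 \left(6 + 6 \cdot 5\right) - 1258 = 821 \left(6 + 30\right) - 1258 = 821 \cdot 36 - 1258 = 29556 - 1258 = 28298$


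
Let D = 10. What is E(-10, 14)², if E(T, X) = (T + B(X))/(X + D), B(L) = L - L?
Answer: 25/144 ≈ 0.17361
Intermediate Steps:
B(L) = 0
E(T, X) = T/(10 + X) (E(T, X) = (T + 0)/(X + 10) = T/(10 + X))
E(-10, 14)² = (-10/(10 + 14))² = (-10/24)² = (-10*1/24)² = (-5/12)² = 25/144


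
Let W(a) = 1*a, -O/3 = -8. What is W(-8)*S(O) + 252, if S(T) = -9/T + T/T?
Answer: 247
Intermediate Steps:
O = 24 (O = -3*(-8) = 24)
S(T) = 1 - 9/T (S(T) = -9/T + 1 = 1 - 9/T)
W(a) = a
W(-8)*S(O) + 252 = -8*(-9 + 24)/24 + 252 = -15/3 + 252 = -8*5/8 + 252 = -5 + 252 = 247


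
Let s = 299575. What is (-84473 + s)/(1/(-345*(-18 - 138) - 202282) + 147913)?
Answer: 31934473124/21959459805 ≈ 1.4542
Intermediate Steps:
(-84473 + s)/(1/(-345*(-18 - 138) - 202282) + 147913) = (-84473 + 299575)/(1/(-345*(-18 - 138) - 202282) + 147913) = 215102/(1/(-345*(-156) - 202282) + 147913) = 215102/(1/(53820 - 202282) + 147913) = 215102/(1/(-148462) + 147913) = 215102/(-1/148462 + 147913) = 215102/(21959459805/148462) = 215102*(148462/21959459805) = 31934473124/21959459805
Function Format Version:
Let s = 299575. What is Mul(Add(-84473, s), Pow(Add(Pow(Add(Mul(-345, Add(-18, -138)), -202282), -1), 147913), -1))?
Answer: Rational(31934473124, 21959459805) ≈ 1.4542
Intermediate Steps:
Mul(Add(-84473, s), Pow(Add(Pow(Add(Mul(-345, Add(-18, -138)), -202282), -1), 147913), -1)) = Mul(Add(-84473, 299575), Pow(Add(Pow(Add(Mul(-345, Add(-18, -138)), -202282), -1), 147913), -1)) = Mul(215102, Pow(Add(Pow(Add(Mul(-345, -156), -202282), -1), 147913), -1)) = Mul(215102, Pow(Add(Pow(Add(53820, -202282), -1), 147913), -1)) = Mul(215102, Pow(Add(Pow(-148462, -1), 147913), -1)) = Mul(215102, Pow(Add(Rational(-1, 148462), 147913), -1)) = Mul(215102, Pow(Rational(21959459805, 148462), -1)) = Mul(215102, Rational(148462, 21959459805)) = Rational(31934473124, 21959459805)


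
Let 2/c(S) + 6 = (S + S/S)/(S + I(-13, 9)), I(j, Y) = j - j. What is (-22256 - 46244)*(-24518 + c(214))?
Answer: 1795396645000/1069 ≈ 1.6795e+9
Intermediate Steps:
I(j, Y) = 0
c(S) = 2/(-6 + (1 + S)/S) (c(S) = 2/(-6 + (S + S/S)/(S + 0)) = 2/(-6 + (S + 1)/S) = 2/(-6 + (1 + S)/S))
(-22256 - 46244)*(-24518 + c(214)) = (-22256 - 46244)*(-24518 - 2*214/(-1 + 5*214)) = -68500*(-24518 - 2*214/(-1 + 1070)) = -68500*(-24518 - 2*214/1069) = -68500*(-24518 - 2*214*1/1069) = -68500*(-24518 - 428/1069) = -68500*(-26210170/1069) = 1795396645000/1069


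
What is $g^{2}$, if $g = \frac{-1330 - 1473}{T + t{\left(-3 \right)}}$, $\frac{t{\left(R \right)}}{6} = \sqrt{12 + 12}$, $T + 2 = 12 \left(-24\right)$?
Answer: $\frac{166886479969}{1732057924} + \frac{3417711915 \sqrt{6}}{433014481} \approx 115.68$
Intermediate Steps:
$T = -290$ ($T = -2 + 12 \left(-24\right) = -2 - 288 = -290$)
$t{\left(R \right)} = 12 \sqrt{6}$ ($t{\left(R \right)} = 6 \sqrt{12 + 12} = 6 \sqrt{24} = 6 \cdot 2 \sqrt{6} = 12 \sqrt{6}$)
$g = - \frac{2803}{-290 + 12 \sqrt{6}}$ ($g = \frac{-1330 - 1473}{-290 + 12 \sqrt{6}} = - \frac{2803}{-290 + 12 \sqrt{6}} \approx 10.756$)
$g^{2} = \left(\frac{406435}{41618} + \frac{8409 \sqrt{6}}{20809}\right)^{2}$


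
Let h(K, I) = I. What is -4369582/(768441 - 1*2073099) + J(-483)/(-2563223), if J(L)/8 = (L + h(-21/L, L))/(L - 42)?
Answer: 140002423477753/41801617409175 ≈ 3.3492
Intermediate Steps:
J(L) = 16*L/(-42 + L) (J(L) = 8*((L + L)/(L - 42)) = 8*((2*L)/(-42 + L)) = 8*(2*L/(-42 + L)) = 16*L/(-42 + L))
-4369582/(768441 - 1*2073099) + J(-483)/(-2563223) = -4369582/(768441 - 1*2073099) + (16*(-483)/(-42 - 483))/(-2563223) = -4369582/(768441 - 2073099) + (16*(-483)/(-525))*(-1/2563223) = -4369582/(-1304658) + (16*(-483)*(-1/525))*(-1/2563223) = -4369582*(-1/1304658) + (368/25)*(-1/2563223) = 2184791/652329 - 368/64080575 = 140002423477753/41801617409175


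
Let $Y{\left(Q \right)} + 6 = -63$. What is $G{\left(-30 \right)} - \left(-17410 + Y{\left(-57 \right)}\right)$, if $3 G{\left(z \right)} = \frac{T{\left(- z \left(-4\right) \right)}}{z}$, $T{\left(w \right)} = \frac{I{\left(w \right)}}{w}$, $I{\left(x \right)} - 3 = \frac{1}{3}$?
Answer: $\frac{56631961}{3240} \approx 17479.0$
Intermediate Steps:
$I{\left(x \right)} = \frac{10}{3}$ ($I{\left(x \right)} = 3 + \frac{1}{3} = \frac{10}{3}$)
$T{\left(w \right)} = \frac{10}{3 w}$
$G{\left(z \right)} = \frac{5}{18 z^{2}}$ ($G{\left(z \right)} = \frac{\frac{10}{3 - z \left(-4\right)} \frac{1}{z}}{3} = \frac{\frac{10}{3 \cdot 4 z} \frac{1}{z}}{3} = \frac{\frac{10 \frac{1}{4 z}}{3} \frac{1}{z}}{3} = \frac{\frac{5}{6 z} \frac{1}{z}}{3} = \frac{\frac{5}{6} \frac{1}{z^{2}}}{3} = \frac{5}{18 z^{2}}$)
$Y{\left(Q \right)} = -69$ ($Y{\left(Q \right)} = -6 - 63 = -69$)
$G{\left(-30 \right)} - \left(-17410 + Y{\left(-57 \right)}\right) = \frac{5}{18 \cdot 900} - \left(-17410 - 69\right) = \frac{5}{18} \cdot \frac{1}{900} - -17479 = \frac{1}{3240} + 17479 = \frac{56631961}{3240}$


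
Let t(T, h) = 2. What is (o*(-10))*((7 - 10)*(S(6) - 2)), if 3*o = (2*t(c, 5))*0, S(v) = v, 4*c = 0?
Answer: 0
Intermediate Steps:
c = 0 (c = (1/4)*0 = 0)
o = 0 (o = ((2*2)*0)/3 = (4*0)/3 = (1/3)*0 = 0)
(o*(-10))*((7 - 10)*(S(6) - 2)) = (0*(-10))*((7 - 10)*(6 - 2)) = 0*(-3*4) = 0*(-12) = 0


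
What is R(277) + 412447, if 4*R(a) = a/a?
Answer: 1649789/4 ≈ 4.1245e+5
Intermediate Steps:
R(a) = ¼ (R(a) = (a/a)/4 = (¼)*1 = ¼)
R(277) + 412447 = ¼ + 412447 = 1649789/4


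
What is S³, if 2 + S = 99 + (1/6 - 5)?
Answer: 169112377/216 ≈ 7.8293e+5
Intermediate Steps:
S = 553/6 (S = -2 + (99 + (1/6 - 5)) = -2 + (99 + (⅙ - 5)) = -2 + (99 - 29/6) = -2 + 565/6 = 553/6 ≈ 92.167)
S³ = (553/6)³ = 169112377/216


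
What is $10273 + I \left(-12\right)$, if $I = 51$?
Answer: $9661$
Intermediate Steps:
$10273 + I \left(-12\right) = 10273 + 51 \left(-12\right) = 10273 - 612 = 9661$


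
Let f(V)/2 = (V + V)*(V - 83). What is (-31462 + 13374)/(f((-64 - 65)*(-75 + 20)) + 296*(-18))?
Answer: -2261/24874404 ≈ -9.0897e-5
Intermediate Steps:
f(V) = 4*V*(-83 + V) (f(V) = 2*((V + V)*(V - 83)) = 2*((2*V)*(-83 + V)) = 2*(2*V*(-83 + V)) = 4*V*(-83 + V))
(-31462 + 13374)/(f((-64 - 65)*(-75 + 20)) + 296*(-18)) = (-31462 + 13374)/(4*((-64 - 65)*(-75 + 20))*(-83 + (-64 - 65)*(-75 + 20)) + 296*(-18)) = -18088/(4*(-129*(-55))*(-83 - 129*(-55)) - 5328) = -18088/(4*7095*(-83 + 7095) - 5328) = -18088/(4*7095*7012 - 5328) = -18088/(199000560 - 5328) = -18088/198995232 = -18088*1/198995232 = -2261/24874404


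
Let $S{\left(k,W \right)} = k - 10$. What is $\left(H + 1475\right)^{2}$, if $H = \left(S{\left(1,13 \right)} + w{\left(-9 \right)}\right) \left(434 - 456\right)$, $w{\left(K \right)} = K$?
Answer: $3500641$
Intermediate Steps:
$S{\left(k,W \right)} = -10 + k$ ($S{\left(k,W \right)} = k - 10 = -10 + k$)
$H = 396$ ($H = \left(\left(-10 + 1\right) - 9\right) \left(434 - 456\right) = \left(-9 - 9\right) \left(-22\right) = \left(-18\right) \left(-22\right) = 396$)
$\left(H + 1475\right)^{2} = \left(396 + 1475\right)^{2} = 1871^{2} = 3500641$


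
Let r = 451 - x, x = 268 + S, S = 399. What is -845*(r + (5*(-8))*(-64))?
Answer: -1980680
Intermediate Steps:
x = 667 (x = 268 + 399 = 667)
r = -216 (r = 451 - 1*667 = 451 - 667 = -216)
-845*(r + (5*(-8))*(-64)) = -845*(-216 + (5*(-8))*(-64)) = -845*(-216 - 40*(-64)) = -845*(-216 + 2560) = -845*2344 = -1980680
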